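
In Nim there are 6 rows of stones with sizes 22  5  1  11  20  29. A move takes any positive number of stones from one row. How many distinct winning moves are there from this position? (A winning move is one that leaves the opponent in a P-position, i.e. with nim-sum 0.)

Compute the nim-sum pairwise:
22 XOR 5 = 19
19 XOR 1 = 18
18 XOR 11 = 25
25 XOR 20 = 13
13 XOR 29 = 16
The overall nim-sum is X = 16. A row of size p has a winning move iff p XOR X < p (reduce it to p XOR X).
  22: 22 XOR 16 = 6 < 22 — winning move (to 6).
  5: 5 XOR 16 = 21 ≥ 5 — no move.
  1: 1 XOR 16 = 17 ≥ 1 — no move.
  11: 11 XOR 16 = 27 ≥ 11 — no move.
  20: 20 XOR 16 = 4 < 20 — winning move (to 4).
  29: 29 XOR 16 = 13 < 29 — winning move (to 13).
That gives 3 winning moves.

3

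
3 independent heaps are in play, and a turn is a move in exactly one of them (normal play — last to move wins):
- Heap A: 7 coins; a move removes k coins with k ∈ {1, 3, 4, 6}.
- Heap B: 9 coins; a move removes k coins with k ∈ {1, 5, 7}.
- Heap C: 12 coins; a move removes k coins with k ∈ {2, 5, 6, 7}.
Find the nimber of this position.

1

Grundy values for heap A (subtraction set {1, 3, 4, 6}):
k:     0  1  2  3  4  5  6  7
g(k):  0  1  0  1  2  3  2  0
So g(7) = 0.
Build the Grundy sequence for heap B with g(k) = mex{g(k−s) : s ∈ {1, 5, 7}, s ≤ k}:
g(0) = mex{} = 0
g(1) = mex{0} = 1
g(2) = mex{1} = 0
g(3) = mex{0} = 1
g(4) = mex{1} = 0
g(5) = mex{0} = 1
g(6) = mex{1} = 0
g(7) = mex{0} = 1
g(8) = mex{1} = 0
g(9) = mex{0} = 1
So g(9) = 1.
Grundy values for heap C (subtraction set {2, 5, 6, 7}):
k:     0  1  2  3  4  5  6  7  8  9 10 11 12
g(k):  0  0  1  1  0  2  1  3  2  2  3  3  0
So g(12) = 0.
By the Sprague-Grundy theorem, the Grundy value of a sum of independent games is the XOR of the component values.
Combined value = 0 ⊕ 1 ⊕ 0 = 1.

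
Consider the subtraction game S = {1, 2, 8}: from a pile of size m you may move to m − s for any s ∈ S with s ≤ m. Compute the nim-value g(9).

0

Grundy values for subtraction set {1, 2, 8}:
g(0) = mex{} = 0
g(1) = mex{0} = 1
g(2) = mex{0,1} = 2
g(3) = mex{1,2} = 0
g(4) = mex{0,2} = 1
g(5) = mex{0,1} = 2
g(6) = mex{1,2} = 0
g(7) = mex{0,2} = 1
g(8) = mex{0,1} = 2
g(9) = mex{1,2} = 0
So g(9) = 0.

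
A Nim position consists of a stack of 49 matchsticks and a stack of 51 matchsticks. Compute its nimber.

2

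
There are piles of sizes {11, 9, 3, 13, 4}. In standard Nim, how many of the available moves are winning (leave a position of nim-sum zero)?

Bitwise XOR of the heap sizes:
  1011  (11)
  1001  (9)
  0011  (3)
  1101  (13)
  0100  (4)
  ----
  1000  (8)
The overall nim-sum is X = 8. A pile of size p has a winning move iff p XOR X < p (reduce it to p XOR X).
  11: 11 XOR 8 = 3 < 11 — winning move (to 3).
  9: 9 XOR 8 = 1 < 9 — winning move (to 1).
  3: 3 XOR 8 = 11 ≥ 3 — no move.
  13: 13 XOR 8 = 5 < 13 — winning move (to 5).
  4: 4 XOR 8 = 12 ≥ 4 — no move.
That gives 3 winning moves.

3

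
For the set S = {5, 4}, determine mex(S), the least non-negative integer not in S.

0 is not in the set, so the mex is 0.

0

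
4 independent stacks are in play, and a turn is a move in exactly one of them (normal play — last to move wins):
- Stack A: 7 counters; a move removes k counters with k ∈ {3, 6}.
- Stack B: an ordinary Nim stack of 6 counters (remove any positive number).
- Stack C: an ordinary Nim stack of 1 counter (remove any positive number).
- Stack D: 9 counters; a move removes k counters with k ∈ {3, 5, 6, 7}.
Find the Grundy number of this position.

For stack A, compute g(0), g(1), … with moves {3, 6}:
k:     0  1  2  3  4  5  6  7
g(k):  0  0  0  1  1  1  2  2
So g(7) = 2.
Stack B is a plain Nim stack of size 6, so its Grundy value is 6.
Stack C is a plain Nim stack of size 1, so its Grundy value is 1.
For stack D, compute g(0), g(1), … with moves {3, 5, 6, 7}:
g(0) = mex{} = 0
g(1) = mex{} = 0
g(2) = mex{} = 0
g(3) = mex{0} = 1
g(4) = mex{0} = 1
g(5) = mex{0} = 1
g(6) = mex{0,1} = 2
g(7) = mex{0,1} = 2
g(8) = mex{0,1} = 2
g(9) = mex{0,1,2} = 3
So g(9) = 3.
By the Sprague-Grundy theorem, the Grundy value of a sum of independent games is the XOR of the component values.
Combined value = 2 ⊕ 6 ⊕ 1 ⊕ 3 = 6.

6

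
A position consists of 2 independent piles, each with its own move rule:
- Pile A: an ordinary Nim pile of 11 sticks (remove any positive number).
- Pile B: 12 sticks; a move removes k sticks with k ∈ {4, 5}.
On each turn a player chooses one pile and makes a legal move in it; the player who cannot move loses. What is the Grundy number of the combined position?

Pile A is a plain Nim pile of size 11, so its Grundy value is 11.
Grundy values for pile B (subtraction set {4, 5}):
k:     0  1  2  3  4  5  6  7  8  9 10 11 12
g(k):  0  0  0  0  1  1  1  1  2  0  0  0  0
So g(12) = 0.
By the Sprague-Grundy theorem, the Grundy value of a sum of independent games is the XOR of the component values.
Combined value = 11 XOR 0 = 11.

11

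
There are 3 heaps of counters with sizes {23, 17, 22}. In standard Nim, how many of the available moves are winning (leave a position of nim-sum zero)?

Nim-sum: 23 ^ 17 ^ 22 = 16.
The overall nim-sum is X = 16. A heap of size p has a winning move iff p XOR X < p (reduce it to p XOR X).
  23: 23 XOR 16 = 7 < 23 — winning move (to 7).
  17: 17 XOR 16 = 1 < 17 — winning move (to 1).
  22: 22 XOR 16 = 6 < 22 — winning move (to 6).
That gives 3 winning moves.

3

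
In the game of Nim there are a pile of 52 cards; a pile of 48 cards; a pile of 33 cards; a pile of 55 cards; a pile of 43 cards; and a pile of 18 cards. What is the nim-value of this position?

43

Nim-sum: 52 XOR 48 XOR 33 XOR 55 XOR 43 XOR 18 = 43.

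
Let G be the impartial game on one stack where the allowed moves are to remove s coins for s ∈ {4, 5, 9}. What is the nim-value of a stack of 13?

0

Compute g(0), g(1), … for moves {4, 5, 9}:
g(0) = mex{} = 0
g(1) = mex{} = 0
g(2) = mex{} = 0
g(3) = mex{} = 0
g(4) = mex{0} = 1
g(5) = mex{0} = 1
g(6) = mex{0} = 1
g(7) = mex{0} = 1
g(8) = mex{0,1} = 2
g(9) = mex{0,1} = 2
g(10) = mex{0,1} = 2
g(11) = mex{0,1} = 2
g(12) = mex{0,1,2} = 3
g(13) = mex{1,2} = 0
So g(13) = 0.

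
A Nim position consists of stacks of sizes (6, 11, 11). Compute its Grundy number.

6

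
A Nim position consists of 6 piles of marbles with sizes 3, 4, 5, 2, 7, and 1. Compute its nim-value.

6

Compute the nim-sum pairwise:
3 ⊕ 4 = 7
7 ⊕ 5 = 2
2 ⊕ 2 = 0
0 ⊕ 7 = 7
7 ⊕ 1 = 6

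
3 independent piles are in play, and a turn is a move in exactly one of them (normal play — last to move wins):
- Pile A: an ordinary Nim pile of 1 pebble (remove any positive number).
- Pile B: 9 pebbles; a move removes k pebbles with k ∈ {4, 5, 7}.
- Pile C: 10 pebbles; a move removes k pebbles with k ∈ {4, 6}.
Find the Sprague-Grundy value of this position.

Pile A is a plain Nim pile of size 1, so its Grundy value is 1.
For pile B, compute g(0), g(1), … with moves {4, 5, 7}:
g(0) = mex{} = 0
g(1) = mex{} = 0
g(2) = mex{} = 0
g(3) = mex{} = 0
g(4) = mex{0} = 1
g(5) = mex{0} = 1
g(6) = mex{0} = 1
g(7) = mex{0} = 1
g(8) = mex{0,1} = 2
g(9) = mex{0,1} = 2
So g(9) = 2.
Grundy values for pile C (subtraction set {4, 6}):
g(0) = mex{} = 0
g(1) = mex{} = 0
g(2) = mex{} = 0
g(3) = mex{} = 0
g(4) = mex{0} = 1
g(5) = mex{0} = 1
g(6) = mex{0} = 1
g(7) = mex{0} = 1
g(8) = mex{0,1} = 2
g(9) = mex{0,1} = 2
g(10) = mex{1} = 0
So g(10) = 0.
By the Sprague-Grundy theorem, the Grundy value of a sum of independent games is the XOR of the component values.
Combined value = 1 ⊕ 2 ⊕ 0 = 3.

3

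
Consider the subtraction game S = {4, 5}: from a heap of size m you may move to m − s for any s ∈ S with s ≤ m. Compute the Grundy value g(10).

Compute g(0), g(1), … for moves {4, 5}:
k:     0  1  2  3  4  5  6  7  8  9 10
g(k):  0  0  0  0  1  1  1  1  2  0  0
So g(10) = 0.

0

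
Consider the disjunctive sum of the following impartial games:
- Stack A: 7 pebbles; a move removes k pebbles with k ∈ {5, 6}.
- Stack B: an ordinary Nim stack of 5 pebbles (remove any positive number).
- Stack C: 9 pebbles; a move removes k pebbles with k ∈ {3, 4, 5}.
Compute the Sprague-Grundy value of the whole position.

Grundy values for stack A (subtraction set {5, 6}):
g(0) = mex{} = 0
g(1) = mex{} = 0
g(2) = mex{} = 0
g(3) = mex{} = 0
g(4) = mex{} = 0
g(5) = mex{0} = 1
g(6) = mex{0} = 1
g(7) = mex{0} = 1
So g(7) = 1.
Stack B is a plain Nim stack of size 5, so its Grundy value is 5.
For stack C, compute g(0), g(1), … with moves {3, 4, 5}:
g(0) = mex{} = 0
g(1) = mex{} = 0
g(2) = mex{} = 0
g(3) = mex{0} = 1
g(4) = mex{0} = 1
g(5) = mex{0} = 1
g(6) = mex{0,1} = 2
g(7) = mex{0,1} = 2
g(8) = mex{1} = 0
g(9) = mex{1,2} = 0
So g(9) = 0.
The value of a disjunctive sum is the nim-sum of the parts.
Combined value = 1 ⊕ 5 ⊕ 0 = 4.

4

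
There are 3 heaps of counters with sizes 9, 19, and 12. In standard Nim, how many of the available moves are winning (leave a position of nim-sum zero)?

In binary:
  01001  (9)
  10011  (19)
  01100  (12)
  -----
  10110  (22)
The overall nim-sum is X = 22. A heap of size p has a winning move iff p XOR X < p (reduce it to p XOR X).
  9: 9 XOR 22 = 31 ≥ 9 — no move.
  19: 19 XOR 22 = 5 < 19 — winning move (to 5).
  12: 12 XOR 22 = 26 ≥ 12 — no move.
That gives 1 winning move.

1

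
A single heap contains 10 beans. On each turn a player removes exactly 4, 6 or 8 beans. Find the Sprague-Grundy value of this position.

Grundy values for subtraction set {4, 6, 8}:
k:     0  1  2  3  4  5  6  7  8  9 10
g(k):  0  0  0  0  1  1  1  1  2  2  2
So g(10) = 2.

2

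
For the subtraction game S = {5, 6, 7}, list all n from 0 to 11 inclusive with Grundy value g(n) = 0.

0, 1, 2, 3, 4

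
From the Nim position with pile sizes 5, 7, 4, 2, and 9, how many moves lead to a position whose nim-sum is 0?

1

Compute the nim-sum pairwise:
5 ^ 7 = 2
2 ^ 4 = 6
6 ^ 2 = 4
4 ^ 9 = 13
The overall nim-sum is X = 13. A pile of size p has a winning move iff p XOR X < p (reduce it to p XOR X).
  5: 5 XOR 13 = 8 ≥ 5 — no move.
  7: 7 XOR 13 = 10 ≥ 7 — no move.
  4: 4 XOR 13 = 9 ≥ 4 — no move.
  2: 2 XOR 13 = 15 ≥ 2 — no move.
  9: 9 XOR 13 = 4 < 9 — winning move (to 4).
That gives 1 winning move.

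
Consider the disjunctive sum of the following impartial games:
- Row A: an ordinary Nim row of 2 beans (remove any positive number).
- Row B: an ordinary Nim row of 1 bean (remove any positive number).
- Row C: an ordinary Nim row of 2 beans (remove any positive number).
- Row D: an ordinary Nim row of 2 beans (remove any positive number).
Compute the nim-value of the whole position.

Row A is a plain Nim row of size 2, so its Grundy value is 2.
Row B is a plain Nim row of size 1, so its Grundy value is 1.
Row C is a plain Nim row of size 2, so its Grundy value is 2.
Row D is a plain Nim row of size 2, so its Grundy value is 2.
The value of a disjunctive sum is the nim-sum of the parts.
Combined value = 2 XOR 1 XOR 2 XOR 2 = 3.

3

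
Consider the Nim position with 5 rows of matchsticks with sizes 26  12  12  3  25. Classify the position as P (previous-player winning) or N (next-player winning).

Compute the nim-sum pairwise:
26 XOR 12 = 22
22 XOR 12 = 26
26 XOR 3 = 25
25 XOR 25 = 0
The nim-sum is 0, so this is a P-position: the player to move is in a losing position under optimal play.

P-position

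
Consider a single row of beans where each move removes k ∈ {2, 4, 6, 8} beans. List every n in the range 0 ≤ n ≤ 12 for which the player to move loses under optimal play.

Grundy values for subtraction set {2, 4, 6, 8}:
k:     0  1  2  3  4  5  6  7  8  9 10 11 12
g(k):  0  0  1  1  2  2  3  3  4  4  0  0  1
The P-positions (g = 0) in 0..12 are 0, 1, 10, 11.

0, 1, 10, 11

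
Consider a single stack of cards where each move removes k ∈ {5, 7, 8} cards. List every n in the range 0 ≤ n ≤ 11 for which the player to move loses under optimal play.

Build the Grundy sequence with g(k) = mex{g(k−s) : s ∈ {5, 7, 8}, s ≤ k}:
g(0) = mex{} = 0
g(1) = mex{} = 0
g(2) = mex{} = 0
g(3) = mex{} = 0
g(4) = mex{} = 0
g(5) = mex{0} = 1
g(6) = mex{0} = 1
g(7) = mex{0} = 1
g(8) = mex{0} = 1
g(9) = mex{0} = 1
g(10) = mex{0,1} = 2
g(11) = mex{0,1} = 2
The P-positions (g = 0) in 0..11 are 0, 1, 2, 3, 4.

0, 1, 2, 3, 4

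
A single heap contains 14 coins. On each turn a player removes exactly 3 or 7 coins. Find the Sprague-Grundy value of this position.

1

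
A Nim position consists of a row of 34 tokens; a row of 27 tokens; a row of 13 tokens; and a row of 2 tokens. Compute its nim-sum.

54

Compute the nim-sum pairwise:
34 ⊕ 27 = 57
57 ⊕ 13 = 52
52 ⊕ 2 = 54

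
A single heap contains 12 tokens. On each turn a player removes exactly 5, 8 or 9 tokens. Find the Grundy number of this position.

Compute g(0), g(1), … for moves {5, 8, 9}:
k:     0  1  2  3  4  5  6  7  8  9 10 11 12
g(k):  0  0  0  0  0  1  1  1  1  1  2  2  2
So g(12) = 2.

2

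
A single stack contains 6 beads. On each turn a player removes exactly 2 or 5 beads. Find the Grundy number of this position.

Grundy values for subtraction set {2, 5}:
g(0) = mex{} = 0
g(1) = mex{} = 0
g(2) = mex{0} = 1
g(3) = mex{0} = 1
g(4) = mex{1} = 0
g(5) = mex{0,1} = 2
g(6) = mex{0} = 1
So g(6) = 1.

1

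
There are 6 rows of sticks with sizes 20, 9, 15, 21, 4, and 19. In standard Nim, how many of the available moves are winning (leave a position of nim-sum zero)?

In binary:
  10100  (20)
  01001  (9)
  01111  (15)
  10101  (21)
  00100  (4)
  10011  (19)
  -----
  10000  (16)
The overall nim-sum is X = 16. A row of size p has a winning move iff p XOR X < p (reduce it to p XOR X).
  20: 20 XOR 16 = 4 < 20 — winning move (to 4).
  9: 9 XOR 16 = 25 ≥ 9 — no move.
  15: 15 XOR 16 = 31 ≥ 15 — no move.
  21: 21 XOR 16 = 5 < 21 — winning move (to 5).
  4: 4 XOR 16 = 20 ≥ 4 — no move.
  19: 19 XOR 16 = 3 < 19 — winning move (to 3).
That gives 3 winning moves.

3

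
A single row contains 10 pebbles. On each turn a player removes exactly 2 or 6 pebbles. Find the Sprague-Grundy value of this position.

1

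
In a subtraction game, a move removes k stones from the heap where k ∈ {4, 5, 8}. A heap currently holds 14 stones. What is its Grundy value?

0

Compute g(0), g(1), … for moves {4, 5, 8}:
g(0) = mex{} = 0
g(1) = mex{} = 0
g(2) = mex{} = 0
g(3) = mex{} = 0
g(4) = mex{0} = 1
g(5) = mex{0} = 1
g(6) = mex{0} = 1
g(7) = mex{0} = 1
g(8) = mex{0,1} = 2
g(9) = mex{0,1} = 2
g(10) = mex{0,1} = 2
g(11) = mex{0,1} = 2
g(12) = mex{1,2} = 0
g(13) = mex{1,2} = 0
g(14) = mex{1,2} = 0
So g(14) = 0.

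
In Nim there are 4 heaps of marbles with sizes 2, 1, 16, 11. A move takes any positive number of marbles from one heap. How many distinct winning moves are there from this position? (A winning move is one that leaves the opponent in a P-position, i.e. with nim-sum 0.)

1

Compute the nim-sum pairwise:
2 XOR 1 = 3
3 XOR 16 = 19
19 XOR 11 = 24
The overall nim-sum is X = 24. A heap of size p has a winning move iff p XOR X < p (reduce it to p XOR X).
  2: 2 XOR 24 = 26 ≥ 2 — no move.
  1: 1 XOR 24 = 25 ≥ 1 — no move.
  16: 16 XOR 24 = 8 < 16 — winning move (to 8).
  11: 11 XOR 24 = 19 ≥ 11 — no move.
That gives 1 winning move.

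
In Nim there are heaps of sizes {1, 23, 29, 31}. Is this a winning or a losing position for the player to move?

Winning position

Nim-sum: 1 ⊕ 23 ⊕ 29 ⊕ 31 = 20.
The nim-sum is 20 ≠ 0, so this is an N-position: the player to move can win.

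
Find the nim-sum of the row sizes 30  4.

26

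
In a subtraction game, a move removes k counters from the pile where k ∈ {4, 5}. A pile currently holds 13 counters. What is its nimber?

Grundy values for subtraction set {4, 5}:
k:     0  1  2  3  4  5  6  7  8  9 10 11 12 13
g(k):  0  0  0  0  1  1  1  1  2  0  0  0  0  1
So g(13) = 1.

1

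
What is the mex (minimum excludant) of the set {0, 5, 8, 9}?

1

0 is in the set but 1 is not, so the mex is 1.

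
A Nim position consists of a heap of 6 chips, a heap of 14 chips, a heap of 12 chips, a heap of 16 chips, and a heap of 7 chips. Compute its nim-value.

19

Compute the nim-sum pairwise:
6 ⊕ 14 = 8
8 ⊕ 12 = 4
4 ⊕ 16 = 20
20 ⊕ 7 = 19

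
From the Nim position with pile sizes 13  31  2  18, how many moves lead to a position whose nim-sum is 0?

Nim-sum: 13 XOR 31 XOR 2 XOR 18 = 2.
The overall nim-sum is X = 2. A pile of size p has a winning move iff p XOR X < p (reduce it to p XOR X).
  13: 13 XOR 2 = 15 ≥ 13 — no move.
  31: 31 XOR 2 = 29 < 31 — winning move (to 29).
  2: 2 XOR 2 = 0 < 2 — winning move (to 0).
  18: 18 XOR 2 = 16 < 18 — winning move (to 16).
That gives 3 winning moves.

3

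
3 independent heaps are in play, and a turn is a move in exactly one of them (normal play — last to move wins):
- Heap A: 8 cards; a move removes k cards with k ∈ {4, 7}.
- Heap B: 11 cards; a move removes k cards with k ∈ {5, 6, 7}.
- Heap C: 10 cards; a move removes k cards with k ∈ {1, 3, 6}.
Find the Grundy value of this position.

1

For heap A, compute g(0), g(1), … with moves {4, 7}:
g(0) = mex{} = 0
g(1) = mex{} = 0
g(2) = mex{} = 0
g(3) = mex{} = 0
g(4) = mex{0} = 1
g(5) = mex{0} = 1
g(6) = mex{0} = 1
g(7) = mex{0} = 1
g(8) = mex{0,1} = 2
So g(8) = 2.
Grundy values for heap B (subtraction set {5, 6, 7}):
g(0) = mex{} = 0
g(1) = mex{} = 0
g(2) = mex{} = 0
g(3) = mex{} = 0
g(4) = mex{} = 0
g(5) = mex{0} = 1
g(6) = mex{0} = 1
g(7) = mex{0} = 1
g(8) = mex{0} = 1
g(9) = mex{0} = 1
g(10) = mex{0,1} = 2
g(11) = mex{0,1} = 2
So g(11) = 2.
Build the Grundy sequence for heap C with g(k) = mex{g(k−s) : s ∈ {1, 3, 6}, s ≤ k}:
g(0) = mex{} = 0
g(1) = mex{0} = 1
g(2) = mex{1} = 0
g(3) = mex{0} = 1
g(4) = mex{1} = 0
g(5) = mex{0} = 1
g(6) = mex{0,1} = 2
g(7) = mex{0,1,2} = 3
g(8) = mex{0,1,3} = 2
g(9) = mex{1,2} = 0
g(10) = mex{0,3} = 1
So g(10) = 1.
The value of a disjunctive sum is the nim-sum of the parts.
Combined value = 2 ⊕ 2 ⊕ 1 = 1.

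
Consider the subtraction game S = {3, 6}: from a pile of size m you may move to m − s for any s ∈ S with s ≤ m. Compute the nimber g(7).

Grundy values for subtraction set {3, 6}:
k:     0  1  2  3  4  5  6  7
g(k):  0  0  0  1  1  1  2  2
So g(7) = 2.

2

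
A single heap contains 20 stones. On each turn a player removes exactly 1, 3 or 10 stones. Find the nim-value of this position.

Grundy values for subtraction set {1, 3, 10}:
k:     0  1  2  3  4  5  6  7  8  9 10 11 12 13 14 15 16 17 18 19 20
g(k):  0  1  0  1  0  1  0  1  0  1  2  3  2  0  1  0  1  0  1  0  1
So g(20) = 1.

1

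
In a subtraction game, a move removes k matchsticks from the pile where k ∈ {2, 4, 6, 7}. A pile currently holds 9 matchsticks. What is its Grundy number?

Build the Grundy sequence with g(k) = mex{g(k−s) : s ∈ {2, 4, 6, 7}, s ≤ k}:
g(0) = mex{} = 0
g(1) = mex{} = 0
g(2) = mex{0} = 1
g(3) = mex{0} = 1
g(4) = mex{0,1} = 2
g(5) = mex{0,1} = 2
g(6) = mex{0,1,2} = 3
g(7) = mex{0,1,2} = 3
g(8) = mex{0,1,2,3} = 4
g(9) = mex{1,2,3} = 0
So g(9) = 0.

0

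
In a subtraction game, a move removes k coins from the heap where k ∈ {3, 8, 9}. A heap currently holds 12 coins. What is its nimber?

0

Grundy values for subtraction set {3, 8, 9}:
k:     0  1  2  3  4  5  6  7  8  9 10 11 12
g(k):  0  0  0  1  1  1  0  0  2  1  1  3  0
So g(12) = 0.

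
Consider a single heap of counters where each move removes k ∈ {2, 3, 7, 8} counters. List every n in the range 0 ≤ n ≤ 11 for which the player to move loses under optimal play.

Build the Grundy sequence with g(k) = mex{g(k−s) : s ∈ {2, 3, 7, 8}, s ≤ k}:
k:     0  1  2  3  4  5  6  7  8  9 10 11
g(k):  0  0  1  1  2  0  0  1  1  2  0  0
The P-positions (g = 0) in 0..11 are 0, 1, 5, 6, 10, 11.

0, 1, 5, 6, 10, 11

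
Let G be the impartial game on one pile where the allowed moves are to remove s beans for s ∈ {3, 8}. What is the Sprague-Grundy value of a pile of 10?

Grundy values for subtraction set {3, 8}:
k:     0  1  2  3  4  5  6  7  8  9 10
g(k):  0  0  0  1  1  1  0  0  2  1  1
So g(10) = 1.

1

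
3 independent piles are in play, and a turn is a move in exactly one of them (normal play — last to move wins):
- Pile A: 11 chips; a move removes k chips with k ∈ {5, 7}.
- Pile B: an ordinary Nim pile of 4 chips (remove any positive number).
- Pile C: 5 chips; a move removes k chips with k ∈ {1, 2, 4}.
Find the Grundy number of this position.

Build the Grundy sequence for pile A with g(k) = mex{g(k−s) : s ∈ {5, 7}, s ≤ k}:
g(0) = mex{} = 0
g(1) = mex{} = 0
g(2) = mex{} = 0
g(3) = mex{} = 0
g(4) = mex{} = 0
g(5) = mex{0} = 1
g(6) = mex{0} = 1
g(7) = mex{0} = 1
g(8) = mex{0} = 1
g(9) = mex{0} = 1
g(10) = mex{0,1} = 2
g(11) = mex{0,1} = 2
So g(11) = 2.
Pile B is a plain Nim pile of size 4, so its Grundy value is 4.
Build the Grundy sequence for pile C with g(k) = mex{g(k−s) : s ∈ {1, 2, 4}, s ≤ k}:
k:     0  1  2  3  4  5
g(k):  0  1  2  0  1  2
So g(5) = 2.
By the Sprague-Grundy theorem, the Grundy value of a sum of independent games is the XOR of the component values.
Combined value = 2 ⊕ 4 ⊕ 2 = 4.

4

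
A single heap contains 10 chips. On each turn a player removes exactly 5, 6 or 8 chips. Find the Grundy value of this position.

Build the Grundy sequence with g(k) = mex{g(k−s) : s ∈ {5, 6, 8}, s ≤ k}:
k:     0  1  2  3  4  5  6  7  8  9 10
g(k):  0  0  0  0  0  1  1  1  1  1  2
So g(10) = 2.

2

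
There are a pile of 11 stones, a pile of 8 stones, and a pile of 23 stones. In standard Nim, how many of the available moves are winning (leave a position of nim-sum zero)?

1

Write each in binary and XOR column by column:
  01011  (11)
  01000  (8)
  10111  (23)
  -----
  10100  (20)
The overall nim-sum is X = 20. A pile of size p has a winning move iff p XOR X < p (reduce it to p XOR X).
  11: 11 XOR 20 = 31 ≥ 11 — no move.
  8: 8 XOR 20 = 28 ≥ 8 — no move.
  23: 23 XOR 20 = 3 < 23 — winning move (to 3).
That gives 1 winning move.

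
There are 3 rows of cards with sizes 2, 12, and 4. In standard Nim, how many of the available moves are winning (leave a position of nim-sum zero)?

In binary:
  0010  (2)
  1100  (12)
  0100  (4)
  ----
  1010  (10)
The overall nim-sum is X = 10. A row of size p has a winning move iff p XOR X < p (reduce it to p XOR X).
  2: 2 XOR 10 = 8 ≥ 2 — no move.
  12: 12 XOR 10 = 6 < 12 — winning move (to 6).
  4: 4 XOR 10 = 14 ≥ 4 — no move.
That gives 1 winning move.

1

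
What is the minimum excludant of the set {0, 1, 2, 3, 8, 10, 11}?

The values 0, 1, 2, 3 are all present; 4 is the first non-negative integer missing from the set.

4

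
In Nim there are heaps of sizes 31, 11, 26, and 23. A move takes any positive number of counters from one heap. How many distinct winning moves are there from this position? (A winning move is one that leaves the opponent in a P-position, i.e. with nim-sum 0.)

3

Bitwise XOR of the heap sizes:
  11111  (31)
  01011  (11)
  11010  (26)
  10111  (23)
  -----
  11001  (25)
The overall nim-sum is X = 25. A heap of size p has a winning move iff p XOR X < p (reduce it to p XOR X).
  31: 31 XOR 25 = 6 < 31 — winning move (to 6).
  11: 11 XOR 25 = 18 ≥ 11 — no move.
  26: 26 XOR 25 = 3 < 26 — winning move (to 3).
  23: 23 XOR 25 = 14 < 23 — winning move (to 14).
That gives 3 winning moves.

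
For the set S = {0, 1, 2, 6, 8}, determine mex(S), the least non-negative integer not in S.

The values 0, 1, 2 are all present; 3 is the first non-negative integer missing from the set.

3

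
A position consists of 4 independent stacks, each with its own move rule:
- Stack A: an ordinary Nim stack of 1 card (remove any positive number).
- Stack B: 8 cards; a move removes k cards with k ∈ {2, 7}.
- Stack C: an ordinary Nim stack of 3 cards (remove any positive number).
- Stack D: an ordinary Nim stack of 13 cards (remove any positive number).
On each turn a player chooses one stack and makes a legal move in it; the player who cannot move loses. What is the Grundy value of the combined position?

Stack A is a plain Nim stack of size 1, so its Grundy value is 1.
Grundy values for stack B (subtraction set {2, 7}):
k:     0  1  2  3  4  5  6  7  8
g(k):  0  0  1  1  0  0  1  1  2
So g(8) = 2.
Stack C is a plain Nim stack of size 3, so its Grundy value is 3.
Stack D is a plain Nim stack of size 13, so its Grundy value is 13.
The value of a disjunctive sum is the nim-sum of the parts.
Combined value = 1 XOR 2 XOR 3 XOR 13 = 13.

13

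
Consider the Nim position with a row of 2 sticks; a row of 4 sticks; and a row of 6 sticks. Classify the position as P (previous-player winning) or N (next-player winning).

P-position

Nim-sum: 2 XOR 4 XOR 6 = 0.
The nim-sum is 0, so this is a P-position: the player to move is in a losing position under optimal play.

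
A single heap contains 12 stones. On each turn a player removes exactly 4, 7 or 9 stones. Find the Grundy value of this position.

Compute g(0), g(1), … for moves {4, 7, 9}:
g(0) = mex{} = 0
g(1) = mex{} = 0
g(2) = mex{} = 0
g(3) = mex{} = 0
g(4) = mex{0} = 1
g(5) = mex{0} = 1
g(6) = mex{0} = 1
g(7) = mex{0} = 1
g(8) = mex{0,1} = 2
g(9) = mex{0,1} = 2
g(10) = mex{0,1} = 2
g(11) = mex{0,1} = 2
g(12) = mex{0,1,2} = 3
So g(12) = 3.

3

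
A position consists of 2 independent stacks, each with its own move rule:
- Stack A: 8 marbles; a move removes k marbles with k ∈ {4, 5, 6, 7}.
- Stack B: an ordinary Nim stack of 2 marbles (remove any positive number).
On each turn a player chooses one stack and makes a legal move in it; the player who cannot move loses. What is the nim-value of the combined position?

Build the Grundy sequence for stack A with g(k) = mex{g(k−s) : s ∈ {4, 5, 6, 7}, s ≤ k}:
k:     0  1  2  3  4  5  6  7  8
g(k):  0  0  0  0  1  1  1  1  2
So g(8) = 2.
Stack B is a plain Nim stack of size 2, so its Grundy value is 2.
The value of a disjunctive sum is the nim-sum of the parts.
Combined value = 2 XOR 2 = 0.

0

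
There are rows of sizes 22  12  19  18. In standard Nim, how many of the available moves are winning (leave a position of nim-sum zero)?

3

Nim-sum: 22 ^ 12 ^ 19 ^ 18 = 27.
The overall nim-sum is X = 27. A row of size p has a winning move iff p XOR X < p (reduce it to p XOR X).
  22: 22 XOR 27 = 13 < 22 — winning move (to 13).
  12: 12 XOR 27 = 23 ≥ 12 — no move.
  19: 19 XOR 27 = 8 < 19 — winning move (to 8).
  18: 18 XOR 27 = 9 < 18 — winning move (to 9).
That gives 3 winning moves.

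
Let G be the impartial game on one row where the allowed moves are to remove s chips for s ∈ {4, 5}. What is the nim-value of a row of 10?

0

Compute g(0), g(1), … for moves {4, 5}:
k:     0  1  2  3  4  5  6  7  8  9 10
g(k):  0  0  0  0  1  1  1  1  2  0  0
So g(10) = 0.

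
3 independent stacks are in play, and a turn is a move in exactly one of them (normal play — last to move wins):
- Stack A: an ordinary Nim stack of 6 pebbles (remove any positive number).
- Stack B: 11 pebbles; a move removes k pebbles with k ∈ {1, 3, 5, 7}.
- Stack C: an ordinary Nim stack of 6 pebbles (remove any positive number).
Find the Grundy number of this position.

Stack A is a plain Nim stack of size 6, so its Grundy value is 6.
Build the Grundy sequence for stack B with g(k) = mex{g(k−s) : s ∈ {1, 3, 5, 7}, s ≤ k}:
g(0) = mex{} = 0
g(1) = mex{0} = 1
g(2) = mex{1} = 0
g(3) = mex{0} = 1
g(4) = mex{1} = 0
g(5) = mex{0} = 1
g(6) = mex{1} = 0
g(7) = mex{0} = 1
g(8) = mex{1} = 0
g(9) = mex{0} = 1
g(10) = mex{1} = 0
g(11) = mex{0} = 1
So g(11) = 1.
Stack C is a plain Nim stack of size 6, so its Grundy value is 6.
The value of a disjunctive sum is the nim-sum of the parts.
Combined value = 6 XOR 1 XOR 6 = 1.

1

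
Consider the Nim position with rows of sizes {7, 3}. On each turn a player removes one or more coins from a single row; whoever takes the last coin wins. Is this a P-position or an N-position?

N-position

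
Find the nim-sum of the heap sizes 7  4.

3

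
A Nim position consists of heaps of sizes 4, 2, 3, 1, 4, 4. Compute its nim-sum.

Write each in binary and XOR column by column:
  100  (4)
  010  (2)
  011  (3)
  001  (1)
  100  (4)
  100  (4)
  ---
  100  (4)

4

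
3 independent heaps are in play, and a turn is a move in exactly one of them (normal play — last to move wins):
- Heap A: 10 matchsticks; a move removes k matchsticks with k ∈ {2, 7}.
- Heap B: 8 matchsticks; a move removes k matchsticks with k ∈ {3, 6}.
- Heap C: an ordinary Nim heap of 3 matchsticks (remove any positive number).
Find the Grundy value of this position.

1

Grundy values for heap A (subtraction set {2, 7}):
g(0) = mex{} = 0
g(1) = mex{} = 0
g(2) = mex{0} = 1
g(3) = mex{0} = 1
g(4) = mex{1} = 0
g(5) = mex{1} = 0
g(6) = mex{0} = 1
g(7) = mex{0} = 1
g(8) = mex{0,1} = 2
g(9) = mex{1} = 0
g(10) = mex{1,2} = 0
So g(10) = 0.
Build the Grundy sequence for heap B with g(k) = mex{g(k−s) : s ∈ {3, 6}, s ≤ k}:
k:     0  1  2  3  4  5  6  7  8
g(k):  0  0  0  1  1  1  2  2  2
So g(8) = 2.
Heap C is a plain Nim heap of size 3, so its Grundy value is 3.
The value of a disjunctive sum is the nim-sum of the parts.
Combined value = 0 XOR 2 XOR 3 = 1.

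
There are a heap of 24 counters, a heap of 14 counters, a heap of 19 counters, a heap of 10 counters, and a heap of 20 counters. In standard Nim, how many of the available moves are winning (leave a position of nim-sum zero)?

Nim-sum: 24 XOR 14 XOR 19 XOR 10 XOR 20 = 27.
The overall nim-sum is X = 27. A heap of size p has a winning move iff p XOR X < p (reduce it to p XOR X).
  24: 24 XOR 27 = 3 < 24 — winning move (to 3).
  14: 14 XOR 27 = 21 ≥ 14 — no move.
  19: 19 XOR 27 = 8 < 19 — winning move (to 8).
  10: 10 XOR 27 = 17 ≥ 10 — no move.
  20: 20 XOR 27 = 15 < 20 — winning move (to 15).
That gives 3 winning moves.

3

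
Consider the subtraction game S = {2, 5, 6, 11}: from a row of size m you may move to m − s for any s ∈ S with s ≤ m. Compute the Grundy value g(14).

3

Build the Grundy sequence with g(k) = mex{g(k−s) : s ∈ {2, 5, 6, 11}, s ≤ k}:
g(0) = mex{} = 0
g(1) = mex{} = 0
g(2) = mex{0} = 1
g(3) = mex{0} = 1
g(4) = mex{1} = 0
g(5) = mex{0,1} = 2
g(6) = mex{0} = 1
g(7) = mex{0,1,2} = 3
g(8) = mex{1} = 0
g(9) = mex{0,1,3} = 2
g(10) = mex{0,2} = 1
g(11) = mex{0,1,2} = 3
g(12) = mex{0,1,3} = 2
g(13) = mex{0,1,3} = 2
g(14) = mex{0,1,2} = 3
So g(14) = 3.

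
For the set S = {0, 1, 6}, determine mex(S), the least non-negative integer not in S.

The values 0, 1 are all present; 2 is the first non-negative integer missing from the set.

2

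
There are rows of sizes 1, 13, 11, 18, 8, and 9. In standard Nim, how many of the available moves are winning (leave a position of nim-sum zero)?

1

Bitwise XOR of the heap sizes:
  00001  (1)
  01101  (13)
  01011  (11)
  10010  (18)
  01000  (8)
  01001  (9)
  -----
  10100  (20)
The overall nim-sum is X = 20. A row of size p has a winning move iff p XOR X < p (reduce it to p XOR X).
  1: 1 XOR 20 = 21 ≥ 1 — no move.
  13: 13 XOR 20 = 25 ≥ 13 — no move.
  11: 11 XOR 20 = 31 ≥ 11 — no move.
  18: 18 XOR 20 = 6 < 18 — winning move (to 6).
  8: 8 XOR 20 = 28 ≥ 8 — no move.
  9: 9 XOR 20 = 29 ≥ 9 — no move.
That gives 1 winning move.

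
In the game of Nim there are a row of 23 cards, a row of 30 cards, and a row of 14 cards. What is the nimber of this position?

Nim-sum: 23 ⊕ 30 ⊕ 14 = 7.

7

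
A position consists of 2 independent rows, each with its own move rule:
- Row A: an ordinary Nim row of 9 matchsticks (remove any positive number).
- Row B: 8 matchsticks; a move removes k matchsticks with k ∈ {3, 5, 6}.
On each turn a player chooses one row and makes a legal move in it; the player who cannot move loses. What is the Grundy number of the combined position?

11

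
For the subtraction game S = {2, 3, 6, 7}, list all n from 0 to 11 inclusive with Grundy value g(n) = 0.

0, 1, 5, 9, 10

Grundy values for subtraction set {2, 3, 6, 7}:
k:     0  1  2  3  4  5  6  7  8  9 10 11
g(k):  0  0  1  1  2  0  3  1  2  0  0  1
The P-positions (g = 0) in 0..11 are 0, 1, 5, 9, 10.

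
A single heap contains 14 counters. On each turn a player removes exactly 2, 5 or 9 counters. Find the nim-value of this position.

Grundy values for subtraction set {2, 5, 9}:
g(0) = mex{} = 0
g(1) = mex{} = 0
g(2) = mex{0} = 1
g(3) = mex{0} = 1
g(4) = mex{1} = 0
g(5) = mex{0,1} = 2
g(6) = mex{0} = 1
g(7) = mex{1,2} = 0
g(8) = mex{1} = 0
g(9) = mex{0} = 1
g(10) = mex{0,2} = 1
g(11) = mex{1} = 0
g(12) = mex{0,1} = 2
g(13) = mex{0} = 1
g(14) = mex{1,2} = 0
So g(14) = 0.

0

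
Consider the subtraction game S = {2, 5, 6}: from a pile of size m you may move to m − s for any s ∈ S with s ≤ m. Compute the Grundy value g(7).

3

Compute g(0), g(1), … for moves {2, 5, 6}:
k:     0  1  2  3  4  5  6  7
g(k):  0  0  1  1  0  2  1  3
So g(7) = 3.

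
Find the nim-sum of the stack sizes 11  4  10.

Compute the nim-sum pairwise:
11 XOR 4 = 15
15 XOR 10 = 5

5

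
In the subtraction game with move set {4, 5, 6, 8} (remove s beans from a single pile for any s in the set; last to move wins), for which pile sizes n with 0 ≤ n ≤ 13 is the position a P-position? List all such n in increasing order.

0, 1, 2, 3, 12, 13

Compute g(0), g(1), … for moves {4, 5, 6, 8}:
g(0) = mex{} = 0
g(1) = mex{} = 0
g(2) = mex{} = 0
g(3) = mex{} = 0
g(4) = mex{0} = 1
g(5) = mex{0} = 1
g(6) = mex{0} = 1
g(7) = mex{0} = 1
g(8) = mex{0,1} = 2
g(9) = mex{0,1} = 2
g(10) = mex{0,1} = 2
g(11) = mex{0,1} = 2
g(12) = mex{1,2} = 0
g(13) = mex{1,2} = 0
The P-positions (g = 0) in 0..13 are 0, 1, 2, 3, 12, 13.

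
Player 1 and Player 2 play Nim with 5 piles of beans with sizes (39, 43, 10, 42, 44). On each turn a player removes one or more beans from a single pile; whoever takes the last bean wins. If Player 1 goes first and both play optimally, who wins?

In binary:
  100111  (39)
  101011  (43)
  001010  (10)
  101010  (42)
  101100  (44)
  ------
  000000  (0)
The nim-sum is 0, so this is a P-position: the player to move is in a losing position under optimal play; Player 1 is about to move from it and so loses — Player 2 wins.

Player 2 wins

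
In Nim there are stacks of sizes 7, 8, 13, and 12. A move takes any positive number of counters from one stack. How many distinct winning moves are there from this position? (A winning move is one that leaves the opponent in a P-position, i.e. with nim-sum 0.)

3

In binary:
  0111  (7)
  1000  (8)
  1101  (13)
  1100  (12)
  ----
  1110  (14)
The overall nim-sum is X = 14. A stack of size p has a winning move iff p XOR X < p (reduce it to p XOR X).
  7: 7 XOR 14 = 9 ≥ 7 — no move.
  8: 8 XOR 14 = 6 < 8 — winning move (to 6).
  13: 13 XOR 14 = 3 < 13 — winning move (to 3).
  12: 12 XOR 14 = 2 < 12 — winning move (to 2).
That gives 3 winning moves.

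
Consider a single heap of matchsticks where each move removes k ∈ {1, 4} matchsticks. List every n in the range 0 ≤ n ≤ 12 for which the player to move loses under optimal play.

0, 2, 5, 7, 10, 12

Build the Grundy sequence with g(k) = mex{g(k−s) : s ∈ {1, 4}, s ≤ k}:
g(0) = mex{} = 0
g(1) = mex{0} = 1
g(2) = mex{1} = 0
g(3) = mex{0} = 1
g(4) = mex{0,1} = 2
g(5) = mex{1,2} = 0
g(6) = mex{0} = 1
g(7) = mex{1} = 0
g(8) = mex{0,2} = 1
g(9) = mex{0,1} = 2
g(10) = mex{1,2} = 0
g(11) = mex{0} = 1
g(12) = mex{1} = 0
The P-positions (g = 0) in 0..12 are 0, 2, 5, 7, 10, 12.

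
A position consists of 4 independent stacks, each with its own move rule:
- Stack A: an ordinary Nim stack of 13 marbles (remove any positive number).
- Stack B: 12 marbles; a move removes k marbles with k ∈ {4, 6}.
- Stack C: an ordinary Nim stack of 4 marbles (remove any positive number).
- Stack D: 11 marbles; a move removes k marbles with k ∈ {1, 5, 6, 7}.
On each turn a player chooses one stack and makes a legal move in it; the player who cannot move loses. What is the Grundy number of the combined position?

10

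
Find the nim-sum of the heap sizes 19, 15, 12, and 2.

18

Nim-sum: 19 XOR 15 XOR 12 XOR 2 = 18.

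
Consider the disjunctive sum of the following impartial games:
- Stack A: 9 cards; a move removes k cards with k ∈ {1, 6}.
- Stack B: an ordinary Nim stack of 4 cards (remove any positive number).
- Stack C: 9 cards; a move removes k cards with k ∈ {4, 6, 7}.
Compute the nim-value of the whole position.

6

Build the Grundy sequence for stack A with g(k) = mex{g(k−s) : s ∈ {1, 6}, s ≤ k}:
k:     0  1  2  3  4  5  6  7  8  9
g(k):  0  1  0  1  0  1  2  0  1  0
So g(9) = 0.
Stack B is a plain Nim stack of size 4, so its Grundy value is 4.
Grundy values for stack C (subtraction set {4, 6, 7}):
k:     0  1  2  3  4  5  6  7  8  9
g(k):  0  0  0  0  1  1  1  1  2  2
So g(9) = 2.
By the Sprague-Grundy theorem, the Grundy value of a sum of independent games is the XOR of the component values.
Combined value = 0 ⊕ 4 ⊕ 2 = 6.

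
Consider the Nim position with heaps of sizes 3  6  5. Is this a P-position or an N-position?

P-position

Nim-sum: 3 XOR 6 XOR 5 = 0.
The nim-sum is 0, so this is a P-position: the player to move is in a losing position under optimal play.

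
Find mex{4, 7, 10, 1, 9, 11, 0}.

2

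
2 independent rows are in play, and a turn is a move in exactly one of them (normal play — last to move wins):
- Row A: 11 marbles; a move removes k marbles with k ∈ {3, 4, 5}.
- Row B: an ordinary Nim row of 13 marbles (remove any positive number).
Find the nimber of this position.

Build the Grundy sequence for row A with g(k) = mex{g(k−s) : s ∈ {3, 4, 5}, s ≤ k}:
g(0) = mex{} = 0
g(1) = mex{} = 0
g(2) = mex{} = 0
g(3) = mex{0} = 1
g(4) = mex{0} = 1
g(5) = mex{0} = 1
g(6) = mex{0,1} = 2
g(7) = mex{0,1} = 2
g(8) = mex{1} = 0
g(9) = mex{1,2} = 0
g(10) = mex{1,2} = 0
g(11) = mex{0,2} = 1
So g(11) = 1.
Row B is a plain Nim row of size 13, so its Grundy value is 13.
The value of a disjunctive sum is the nim-sum of the parts.
Combined value = 1 XOR 13 = 12.

12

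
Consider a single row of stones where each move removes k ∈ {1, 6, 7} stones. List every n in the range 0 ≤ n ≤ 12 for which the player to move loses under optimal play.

0, 2, 4, 12

Build the Grundy sequence with g(k) = mex{g(k−s) : s ∈ {1, 6, 7}, s ≤ k}:
k:     0  1  2  3  4  5  6  7  8  9 10 11 12
g(k):  0  1  0  1  0  1  2  3  2  3  2  3  0
The P-positions (g = 0) in 0..12 are 0, 2, 4, 12.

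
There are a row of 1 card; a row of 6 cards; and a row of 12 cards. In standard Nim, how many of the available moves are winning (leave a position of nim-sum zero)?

Nim-sum: 1 XOR 6 XOR 12 = 11.
The overall nim-sum is X = 11. A row of size p has a winning move iff p XOR X < p (reduce it to p XOR X).
  1: 1 XOR 11 = 10 ≥ 1 — no move.
  6: 6 XOR 11 = 13 ≥ 6 — no move.
  12: 12 XOR 11 = 7 < 12 — winning move (to 7).
That gives 1 winning move.

1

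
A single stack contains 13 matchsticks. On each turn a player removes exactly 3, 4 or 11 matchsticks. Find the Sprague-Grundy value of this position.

2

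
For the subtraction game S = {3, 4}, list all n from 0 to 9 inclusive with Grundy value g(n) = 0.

0, 1, 2, 7, 8, 9

Grundy values for subtraction set {3, 4}:
k:     0  1  2  3  4  5  6  7  8  9
g(k):  0  0  0  1  1  1  2  0  0  0
The P-positions (g = 0) in 0..9 are 0, 1, 2, 7, 8, 9.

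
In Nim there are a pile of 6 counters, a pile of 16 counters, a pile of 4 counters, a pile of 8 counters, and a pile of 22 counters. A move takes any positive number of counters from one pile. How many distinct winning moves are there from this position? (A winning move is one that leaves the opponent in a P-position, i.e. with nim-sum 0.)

Nim-sum: 6 ⊕ 16 ⊕ 4 ⊕ 8 ⊕ 22 = 12.
The overall nim-sum is X = 12. A pile of size p has a winning move iff p XOR X < p (reduce it to p XOR X).
  6: 6 XOR 12 = 10 ≥ 6 — no move.
  16: 16 XOR 12 = 28 ≥ 16 — no move.
  4: 4 XOR 12 = 8 ≥ 4 — no move.
  8: 8 XOR 12 = 4 < 8 — winning move (to 4).
  22: 22 XOR 12 = 26 ≥ 22 — no move.
That gives 1 winning move.

1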